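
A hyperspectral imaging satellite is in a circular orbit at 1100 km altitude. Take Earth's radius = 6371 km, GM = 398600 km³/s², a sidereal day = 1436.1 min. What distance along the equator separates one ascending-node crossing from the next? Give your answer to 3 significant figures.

2990 km

Semi-major axis a = 6371 + 1100 = 7471 km. Period T = 2π√(a³/μ) = 2π√(7471³/398600) = 6426.6 s = 107.11 min.
During one orbit Earth rotates (6426.6 / 86166) × 360° = 26.85°.
At the equator that is 26.85° × (2π·6371/360) km/° = 26.85 × 111.2 = 2986 km.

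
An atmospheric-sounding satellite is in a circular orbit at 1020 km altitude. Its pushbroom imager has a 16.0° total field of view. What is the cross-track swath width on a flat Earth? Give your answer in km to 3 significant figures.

287 km

Half-angle = 16.0°/2 = 8°.
Swath width ≈ 2h·tan(θ/2) = 2 × 1020 × tan(8°) = 286.7 km.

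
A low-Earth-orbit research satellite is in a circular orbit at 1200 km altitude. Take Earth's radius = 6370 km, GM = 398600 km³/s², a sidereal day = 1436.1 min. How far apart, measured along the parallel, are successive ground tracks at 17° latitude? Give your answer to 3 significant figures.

Semi-major axis a = 6370 + 1200 = 7570 km. Period T = 2π√(a³/μ) = 2π√(7570³/398600) = 6554.7 s = 109.25 min.
Node shift per orbit = (6554.7/86166) × 360° = 27.39°.
Equatorial spacing = 27.39 × 111.2 km/° = 3045 km.
At 17° latitude, spacing = 3045 × cos(17°) = 2912 km.

2910 km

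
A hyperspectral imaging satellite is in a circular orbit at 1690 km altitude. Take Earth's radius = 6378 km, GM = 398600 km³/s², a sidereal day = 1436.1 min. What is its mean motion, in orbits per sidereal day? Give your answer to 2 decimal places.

Semi-major axis a = 6378 + 1690 = 8068 km. Period T = 2π√(a³/μ) = 2π√(8068³/398600) = 7212.1 s = 120.20 min.
Orbits per sidereal day = 86166 / 7212.1 = 11.947.

11.95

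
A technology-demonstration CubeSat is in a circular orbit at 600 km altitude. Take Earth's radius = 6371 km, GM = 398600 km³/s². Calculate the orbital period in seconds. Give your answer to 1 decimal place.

Semi-major axis a = 6371 + 600 = 6971 km. Period T = 2π√(a³/μ) = 2π√(6971³/398600) = 5792.3 s = 96.54 min.

5792.3 seconds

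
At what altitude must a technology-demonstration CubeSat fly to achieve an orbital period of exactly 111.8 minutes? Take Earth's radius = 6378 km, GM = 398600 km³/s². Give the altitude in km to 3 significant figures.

T = 111.8 min = 6708.0 s.
From T = 2π√(a³/μ): a = (μ T²/4π²)^(1/3) = (398600 × 6708.0² / 4π²)^(1/3) = 7688 km.
Altitude h = a − R = 7688 − 6378 = 1310 km.

1310 km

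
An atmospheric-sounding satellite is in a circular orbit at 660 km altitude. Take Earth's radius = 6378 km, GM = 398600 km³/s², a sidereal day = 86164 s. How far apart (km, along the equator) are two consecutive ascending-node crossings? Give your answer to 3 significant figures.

2730 km

Semi-major axis a = 6378 + 660 = 7038 km. Period T = 2π√(a³/μ) = 2π√(7038³/398600) = 5876.0 s = 97.93 min.
During one orbit Earth rotates (5876.0 / 86164) × 360° = 24.55°.
At the equator that is 24.55° × (2π·6378/360) km/° = 24.55 × 111.3 = 2733 km.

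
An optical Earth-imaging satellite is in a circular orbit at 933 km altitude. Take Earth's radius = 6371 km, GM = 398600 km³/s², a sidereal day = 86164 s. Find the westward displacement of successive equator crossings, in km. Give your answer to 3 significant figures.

Semi-major axis a = 6371 + 933 = 7304 km. Period T = 2π√(a³/μ) = 2π√(7304³/398600) = 6212.3 s = 103.54 min.
During one orbit Earth rotates (6212.3 / 86164) × 360° = 25.96°.
At the equator that is 25.96° × (2π·6371/360) km/° = 25.96 × 111.2 = 2886 km.

2890 km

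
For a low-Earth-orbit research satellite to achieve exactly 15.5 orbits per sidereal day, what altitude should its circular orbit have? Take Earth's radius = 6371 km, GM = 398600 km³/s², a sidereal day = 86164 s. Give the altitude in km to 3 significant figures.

Required period T = 86164 / 15.5 = 5559.0 s.
From T = 2π√(a³/μ): a = (μ T²/4π²)^(1/3) = (398600 × 5559.0² / 4π²)^(1/3) = 6782 km.
Altitude h = a − R = 6782 − 6371 = 411 km.

411 km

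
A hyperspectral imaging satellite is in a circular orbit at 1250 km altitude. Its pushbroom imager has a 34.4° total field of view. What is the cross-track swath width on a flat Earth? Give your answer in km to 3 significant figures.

Half-angle = 34.4°/2 = 17.2°.
Swath width ≈ 2h·tan(θ/2) = 2 × 1250 × tan(17.2°) = 773.9 km.

774 km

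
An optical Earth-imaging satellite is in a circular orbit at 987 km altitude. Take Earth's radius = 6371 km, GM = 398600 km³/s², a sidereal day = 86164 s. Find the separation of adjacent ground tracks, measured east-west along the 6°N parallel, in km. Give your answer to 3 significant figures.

Semi-major axis a = 6371 + 987 = 7358 km. Period T = 2π√(a³/μ) = 2π√(7358³/398600) = 6281.3 s = 104.69 min.
Node shift per orbit = (6281.3/86164) × 360° = 26.24°.
Equatorial spacing = 26.24 × 111.2 km/° = 2918 km.
At 6° latitude, spacing = 2918 × cos(6°) = 2902 km.

2900 km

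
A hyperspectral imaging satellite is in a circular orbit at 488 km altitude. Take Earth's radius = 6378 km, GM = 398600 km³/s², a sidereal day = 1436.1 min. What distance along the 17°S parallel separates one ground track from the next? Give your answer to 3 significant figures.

Semi-major axis a = 6378 + 488 = 6866 km. Period T = 2π√(a³/μ) = 2π√(6866³/398600) = 5662.0 s = 94.37 min.
Node shift per orbit = (5662.0/86166) × 360° = 23.66°.
Equatorial spacing = 23.66 × 111.3 km/° = 2633 km.
At 17° latitude, spacing = 2633 × cos(17°) = 2518 km.

2520 km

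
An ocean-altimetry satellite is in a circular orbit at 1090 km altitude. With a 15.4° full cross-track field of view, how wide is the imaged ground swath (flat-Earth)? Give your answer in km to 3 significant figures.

Half-angle = 15.4°/2 = 7.7°.
Swath width ≈ 2h·tan(θ/2) = 2 × 1090 × tan(7.7°) = 294.7 km.

295 km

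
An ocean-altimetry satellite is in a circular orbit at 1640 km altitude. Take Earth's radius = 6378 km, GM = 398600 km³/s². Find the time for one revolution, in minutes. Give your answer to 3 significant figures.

Semi-major axis a = 6378 + 1640 = 8018 km. Period T = 2π√(a³/μ) = 2π√(8018³/398600) = 7145.1 s = 119.09 min.

119 min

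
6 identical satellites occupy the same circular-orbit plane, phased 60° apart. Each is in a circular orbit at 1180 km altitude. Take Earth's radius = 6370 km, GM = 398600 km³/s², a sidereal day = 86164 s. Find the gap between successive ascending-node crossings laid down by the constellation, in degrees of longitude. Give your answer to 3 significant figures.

4.55°

Semi-major axis a = 6370 + 1180 = 7550 km. Period T = 2π√(a³/μ) = 2π√(7550³/398600) = 6528.8 s = 108.81 min.
Single-satellite node shift = (6528.8/86164) × 360° = 27.28°.
With 6 satellites evenly phased, successive equator crossings are 27.28/6 = 4.546° apart.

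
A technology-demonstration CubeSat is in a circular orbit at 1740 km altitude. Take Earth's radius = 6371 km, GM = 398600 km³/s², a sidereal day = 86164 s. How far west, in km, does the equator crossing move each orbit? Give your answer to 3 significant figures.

Semi-major axis a = 6371 + 1740 = 8111 km. Period T = 2π√(a³/μ) = 2π√(8111³/398600) = 7269.8 s = 121.16 min.
During one orbit Earth rotates (7269.8 / 86164) × 360° = 30.37°.
At the equator that is 30.37° × (2π·6371/360) km/° = 30.37 × 111.2 = 3377 km.

3380 km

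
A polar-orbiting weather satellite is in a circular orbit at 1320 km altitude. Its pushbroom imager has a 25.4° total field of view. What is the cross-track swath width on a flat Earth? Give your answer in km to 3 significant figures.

595 km

Half-angle = 25.4°/2 = 12.7°.
Swath width ≈ 2h·tan(θ/2) = 2 × 1320 × tan(12.7°) = 594.9 km.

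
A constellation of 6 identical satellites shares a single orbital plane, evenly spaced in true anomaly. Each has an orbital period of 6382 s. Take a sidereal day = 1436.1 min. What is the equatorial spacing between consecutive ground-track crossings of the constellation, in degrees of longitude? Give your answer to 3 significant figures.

Single-satellite node shift = (6382.0/86166) × 360° = 26.66°.
With 6 satellites evenly phased, successive equator crossings are 26.66/6 = 4.444° apart.

4.44°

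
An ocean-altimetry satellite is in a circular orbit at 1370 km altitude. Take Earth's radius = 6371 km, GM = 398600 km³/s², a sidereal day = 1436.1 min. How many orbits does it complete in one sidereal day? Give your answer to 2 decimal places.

12.71

Semi-major axis a = 6371 + 1370 = 7741 km. Period T = 2π√(a³/μ) = 2π√(7741³/398600) = 6778.1 s = 112.97 min.
Orbits per sidereal day = 86166 / 6778.1 = 12.712.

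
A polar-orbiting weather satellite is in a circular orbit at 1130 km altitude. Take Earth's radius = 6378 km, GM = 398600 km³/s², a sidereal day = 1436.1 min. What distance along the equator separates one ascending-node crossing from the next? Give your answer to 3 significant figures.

Semi-major axis a = 6378 + 1130 = 7508 km. Period T = 2π√(a³/μ) = 2π√(7508³/398600) = 6474.4 s = 107.91 min.
During one orbit Earth rotates (6474.4 / 86166) × 360° = 27.05°.
At the equator that is 27.05° × (2π·6378/360) km/° = 27.05 × 111.3 = 3011 km.

3010 km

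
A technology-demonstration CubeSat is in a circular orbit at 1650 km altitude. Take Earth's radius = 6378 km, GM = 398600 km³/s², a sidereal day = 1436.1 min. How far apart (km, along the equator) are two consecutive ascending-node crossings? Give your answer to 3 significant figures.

3330 km

Semi-major axis a = 6378 + 1650 = 8028 km. Period T = 2π√(a³/μ) = 2π√(8028³/398600) = 7158.5 s = 119.31 min.
During one orbit Earth rotates (7158.5 / 86166) × 360° = 29.91°.
At the equator that is 29.91° × (2π·6378/360) km/° = 29.91 × 111.3 = 3329 km.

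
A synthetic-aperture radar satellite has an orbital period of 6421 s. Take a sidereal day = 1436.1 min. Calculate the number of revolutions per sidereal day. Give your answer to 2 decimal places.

Orbits per sidereal day = 86166 / 6421.0 = 13.419.

13.42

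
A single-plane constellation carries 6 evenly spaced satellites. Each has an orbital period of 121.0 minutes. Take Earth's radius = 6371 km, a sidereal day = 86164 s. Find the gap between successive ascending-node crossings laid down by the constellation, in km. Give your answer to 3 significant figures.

T = 121.0 min = 7260.0 s.
Single-satellite node shift = (7260.0/86164) × 360° = 30.33°.
With 6 satellites evenly phased, successive equator crossings are 30.33/6 = 5.055° apart.
That is 5.055 × 111.2 = 562 km at the equator.

562 km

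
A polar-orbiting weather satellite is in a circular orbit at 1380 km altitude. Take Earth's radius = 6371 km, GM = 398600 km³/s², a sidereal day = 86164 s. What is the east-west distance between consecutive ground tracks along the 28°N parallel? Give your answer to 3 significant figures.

2790 km

Semi-major axis a = 6371 + 1380 = 7751 km. Period T = 2π√(a³/μ) = 2π√(7751³/398600) = 6791.2 s = 113.19 min.
Node shift per orbit = (6791.2/86164) × 360° = 28.37°.
Equatorial spacing = 28.37 × 111.2 km/° = 3155 km.
At 28° latitude, spacing = 3155 × cos(28°) = 2786 km.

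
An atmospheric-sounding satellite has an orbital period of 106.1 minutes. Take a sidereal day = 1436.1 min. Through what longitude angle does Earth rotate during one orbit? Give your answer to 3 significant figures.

T = 106.1 min = 6366.0 s.
During one orbit Earth rotates (6366.0 / 86166) × 360° = 26.60°.

26.6°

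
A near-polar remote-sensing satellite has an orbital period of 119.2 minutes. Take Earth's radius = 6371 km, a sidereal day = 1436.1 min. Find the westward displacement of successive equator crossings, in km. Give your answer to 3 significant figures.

3320 km

T = 119.2 min = 7152.0 s.
During one orbit Earth rotates (7152.0 / 86166) × 360° = 29.88°.
At the equator that is 29.88° × (2π·6371/360) km/° = 29.88 × 111.2 = 3323 km.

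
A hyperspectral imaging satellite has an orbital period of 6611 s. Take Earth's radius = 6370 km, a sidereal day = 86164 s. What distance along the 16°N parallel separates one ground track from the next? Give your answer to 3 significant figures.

Node shift per orbit = (6611.0/86164) × 360° = 27.62°.
Equatorial spacing = 27.62 × 111.2 km/° = 3071 km.
At 16° latitude, spacing = 3071 × cos(16°) = 2952 km.

2950 km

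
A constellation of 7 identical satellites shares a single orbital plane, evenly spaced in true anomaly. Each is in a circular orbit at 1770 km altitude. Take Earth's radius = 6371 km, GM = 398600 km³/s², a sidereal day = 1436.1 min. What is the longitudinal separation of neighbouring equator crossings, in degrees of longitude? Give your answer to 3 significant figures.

4.36°

Semi-major axis a = 6371 + 1770 = 8141 km. Period T = 2π√(a³/μ) = 2π√(8141³/398600) = 7310.2 s = 121.84 min.
Single-satellite node shift = (7310.2/86166) × 360° = 30.54°.
With 7 satellites evenly phased, successive equator crossings are 30.54/7 = 4.363° apart.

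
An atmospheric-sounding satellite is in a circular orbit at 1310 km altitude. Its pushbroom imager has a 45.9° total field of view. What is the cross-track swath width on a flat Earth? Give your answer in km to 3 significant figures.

Half-angle = 45.9°/2 = 22.95°.
Swath width ≈ 2h·tan(θ/2) = 2 × 1310 × tan(22.95°) = 1109.4 km.

1110 km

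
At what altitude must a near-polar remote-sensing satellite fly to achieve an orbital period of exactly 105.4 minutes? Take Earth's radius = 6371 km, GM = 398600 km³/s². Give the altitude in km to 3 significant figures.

T = 105.4 min = 6324.0 s.
From T = 2π√(a³/μ): a = (μ T²/4π²)^(1/3) = (398600 × 6324.0² / 4π²)^(1/3) = 7391 km.
Altitude h = a − R = 7391 − 6371 = 1020 km.

1020 km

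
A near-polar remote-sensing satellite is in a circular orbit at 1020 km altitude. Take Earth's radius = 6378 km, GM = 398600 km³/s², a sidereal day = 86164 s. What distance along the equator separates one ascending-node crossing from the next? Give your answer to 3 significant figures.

2950 km

Semi-major axis a = 6378 + 1020 = 7398 km. Period T = 2π√(a³/μ) = 2π√(7398³/398600) = 6332.6 s = 105.54 min.
During one orbit Earth rotates (6332.6 / 86164) × 360° = 26.46°.
At the equator that is 26.46° × (2π·6378/360) km/° = 26.46 × 111.3 = 2945 km.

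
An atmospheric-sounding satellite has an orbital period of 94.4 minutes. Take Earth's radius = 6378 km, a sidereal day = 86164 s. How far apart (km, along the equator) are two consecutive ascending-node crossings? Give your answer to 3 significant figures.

2630 km

T = 94.4 min = 5664.0 s.
During one orbit Earth rotates (5664.0 / 86164) × 360° = 23.66°.
At the equator that is 23.66° × (2π·6378/360) km/° = 23.66 × 111.3 = 2634 km.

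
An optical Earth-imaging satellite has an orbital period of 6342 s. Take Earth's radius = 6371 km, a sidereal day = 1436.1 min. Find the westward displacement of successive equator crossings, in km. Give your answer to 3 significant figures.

During one orbit Earth rotates (6342.0 / 86166) × 360° = 26.50°.
At the equator that is 26.50° × (2π·6371/360) km/° = 26.50 × 111.2 = 2946 km.

2950 km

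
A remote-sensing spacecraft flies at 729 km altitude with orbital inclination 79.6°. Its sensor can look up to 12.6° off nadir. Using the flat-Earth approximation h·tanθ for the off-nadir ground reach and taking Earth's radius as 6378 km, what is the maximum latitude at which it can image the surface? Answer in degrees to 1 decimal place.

81.1°

For a prograde orbit the ground track reaches latitude ±i = ±79.6°.
Sensor half-swath on the ground ≈ 729·tan(12.6°) = 163 km = 1.46° of latitude.
Maximum observable latitude ≈ 79.6 + 1.46 = 81.1°.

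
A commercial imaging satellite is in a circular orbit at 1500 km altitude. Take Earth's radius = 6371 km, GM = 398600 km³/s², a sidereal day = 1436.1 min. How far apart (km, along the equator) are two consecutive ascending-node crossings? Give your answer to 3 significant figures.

Semi-major axis a = 6371 + 1500 = 7871 km. Period T = 2π√(a³/μ) = 2π√(7871³/398600) = 6949.5 s = 115.83 min.
During one orbit Earth rotates (6949.5 / 86166) × 360° = 29.04°.
At the equator that is 29.04° × (2π·6371/360) km/° = 29.04 × 111.2 = 3229 km.

3230 km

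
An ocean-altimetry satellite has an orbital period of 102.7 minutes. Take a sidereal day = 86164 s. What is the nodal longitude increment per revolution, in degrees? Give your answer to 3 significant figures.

T = 102.7 min = 6162.0 s.
During one orbit Earth rotates (6162.0 / 86164) × 360° = 25.75°.

25.7°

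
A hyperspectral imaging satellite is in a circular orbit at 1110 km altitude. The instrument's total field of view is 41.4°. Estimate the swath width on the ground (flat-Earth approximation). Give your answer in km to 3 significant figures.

Half-angle = 41.4°/2 = 20.7°.
Swath width ≈ 2h·tan(θ/2) = 2 × 1110 × tan(20.7°) = 838.9 km.

839 km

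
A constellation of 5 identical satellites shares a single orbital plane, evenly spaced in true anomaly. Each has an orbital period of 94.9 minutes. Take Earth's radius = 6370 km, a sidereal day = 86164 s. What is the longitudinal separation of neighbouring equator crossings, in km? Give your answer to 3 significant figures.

T = 94.9 min = 5694.0 s.
Single-satellite node shift = (5694.0/86164) × 360° = 23.79°.
With 5 satellites evenly phased, successive equator crossings are 23.79/5 = 4.758° apart.
That is 4.758 × 111.2 = 529 km at the equator.

529 km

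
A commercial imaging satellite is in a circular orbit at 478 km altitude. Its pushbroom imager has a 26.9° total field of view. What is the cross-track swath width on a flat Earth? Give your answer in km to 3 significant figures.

Half-angle = 26.9°/2 = 13.45°.
Swath width ≈ 2h·tan(θ/2) = 2 × 478 × tan(13.45°) = 228.6 km.

229 km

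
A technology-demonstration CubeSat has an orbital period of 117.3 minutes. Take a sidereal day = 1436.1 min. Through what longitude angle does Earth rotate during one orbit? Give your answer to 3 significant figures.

29.4°

T = 117.3 min = 7038.0 s.
During one orbit Earth rotates (7038.0 / 86166) × 360° = 29.40°.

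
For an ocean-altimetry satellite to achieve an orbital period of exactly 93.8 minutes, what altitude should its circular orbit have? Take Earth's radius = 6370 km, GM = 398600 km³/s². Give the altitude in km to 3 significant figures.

T = 93.8 min = 5628.0 s.
From T = 2π√(a³/μ): a = (μ T²/4π²)^(1/3) = (398600 × 5628.0² / 4π²)^(1/3) = 6839 km.
Altitude h = a − R = 6839 − 6370 = 469 km.

469 km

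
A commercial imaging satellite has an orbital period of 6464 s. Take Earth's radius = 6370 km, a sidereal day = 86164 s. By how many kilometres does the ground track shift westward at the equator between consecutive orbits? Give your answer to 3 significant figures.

3000 km

During one orbit Earth rotates (6464.0 / 86164) × 360° = 27.01°.
At the equator that is 27.01° × (2π·6370/360) km/° = 27.01 × 111.2 = 3003 km.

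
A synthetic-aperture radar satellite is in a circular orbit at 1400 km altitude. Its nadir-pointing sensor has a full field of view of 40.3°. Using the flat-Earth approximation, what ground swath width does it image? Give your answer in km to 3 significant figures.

Half-angle = 40.3°/2 = 20.15°.
Swath width ≈ 2h·tan(θ/2) = 2 × 1400 × tan(20.15°) = 1027.4 km.

1030 km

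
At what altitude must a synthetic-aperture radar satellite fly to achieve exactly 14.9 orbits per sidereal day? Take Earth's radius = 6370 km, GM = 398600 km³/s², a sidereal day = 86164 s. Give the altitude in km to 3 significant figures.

Required period T = 86164 / 14.9 = 5782.8 s.
From T = 2π√(a³/μ): a = (μ T²/4π²)^(1/3) = (398600 × 5782.8² / 4π²)^(1/3) = 6963 km.
Altitude h = a − R = 6963 − 6370 = 593 km.

593 km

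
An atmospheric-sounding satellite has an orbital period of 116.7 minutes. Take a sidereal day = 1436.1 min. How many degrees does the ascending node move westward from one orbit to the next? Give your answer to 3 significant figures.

29.3°

T = 116.7 min = 7002.0 s.
During one orbit Earth rotates (7002.0 / 86166) × 360° = 29.25°.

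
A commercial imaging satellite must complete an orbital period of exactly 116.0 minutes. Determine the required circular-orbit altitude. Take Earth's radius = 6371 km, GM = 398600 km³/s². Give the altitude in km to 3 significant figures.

1510 km

T = 116.0 min = 6960.0 s.
From T = 2π√(a³/μ): a = (μ T²/4π²)^(1/3) = (398600 × 6960.0² / 4π²)^(1/3) = 7879 km.
Altitude h = a − R = 7879 − 6371 = 1508 km.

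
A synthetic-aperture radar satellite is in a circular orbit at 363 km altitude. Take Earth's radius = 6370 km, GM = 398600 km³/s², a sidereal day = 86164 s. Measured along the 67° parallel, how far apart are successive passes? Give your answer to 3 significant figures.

Semi-major axis a = 6370 + 363 = 6733 km. Period T = 2π√(a³/μ) = 2π√(6733³/398600) = 5498.2 s = 91.64 min.
Node shift per orbit = (5498.2/86164) × 360° = 22.97°.
Equatorial spacing = 22.97 × 111.2 km/° = 2554 km.
At 67° latitude, spacing = 2554 × cos(67°) = 998 km.

998 km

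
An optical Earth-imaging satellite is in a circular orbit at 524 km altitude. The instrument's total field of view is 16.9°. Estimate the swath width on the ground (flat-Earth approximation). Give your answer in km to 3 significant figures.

156 km

Half-angle = 16.9°/2 = 8.45°.
Swath width ≈ 2h·tan(θ/2) = 2 × 524 × tan(8.45°) = 155.7 km.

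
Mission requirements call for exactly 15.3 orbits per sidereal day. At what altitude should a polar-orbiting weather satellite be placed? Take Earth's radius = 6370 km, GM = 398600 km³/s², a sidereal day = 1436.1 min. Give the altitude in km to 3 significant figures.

Required period T = 86166 / 15.3 = 5631.8 s.
From T = 2π√(a³/μ): a = (μ T²/4π²)^(1/3) = (398600 × 5631.8² / 4π²)^(1/3) = 6842 km.
Altitude h = a − R = 6842 − 6370 = 472 km.

472 km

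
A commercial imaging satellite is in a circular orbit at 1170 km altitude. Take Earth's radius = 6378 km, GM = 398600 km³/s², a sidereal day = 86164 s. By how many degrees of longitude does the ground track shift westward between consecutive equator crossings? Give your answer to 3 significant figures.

27.3°

Semi-major axis a = 6378 + 1170 = 7548 km. Period T = 2π√(a³/μ) = 2π√(7548³/398600) = 6526.2 s = 108.77 min.
During one orbit Earth rotates (6526.2 / 86164) × 360° = 27.27°.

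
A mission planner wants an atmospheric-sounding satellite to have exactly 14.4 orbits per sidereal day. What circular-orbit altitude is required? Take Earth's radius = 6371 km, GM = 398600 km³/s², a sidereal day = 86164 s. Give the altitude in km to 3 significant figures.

Required period T = 86164 / 14.4 = 5983.6 s.
From T = 2π√(a³/μ): a = (μ T²/4π²)^(1/3) = (398600 × 5983.6² / 4π²)^(1/3) = 7124 km.
Altitude h = a − R = 7124 − 6371 = 753 km.

753 km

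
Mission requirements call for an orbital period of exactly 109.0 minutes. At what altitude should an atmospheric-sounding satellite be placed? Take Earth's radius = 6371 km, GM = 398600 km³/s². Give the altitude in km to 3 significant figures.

T = 109.0 min = 6540.0 s.
From T = 2π√(a³/μ): a = (μ T²/4π²)^(1/3) = (398600 × 6540.0² / 4π²)^(1/3) = 7559 km.
Altitude h = a − R = 7559 − 6371 = 1188 km.

1190 km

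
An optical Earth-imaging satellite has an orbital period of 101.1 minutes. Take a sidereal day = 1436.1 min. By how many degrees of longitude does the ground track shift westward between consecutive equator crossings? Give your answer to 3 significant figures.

T = 101.1 min = 6066.0 s.
During one orbit Earth rotates (6066.0 / 86166) × 360° = 25.34°.

25.3°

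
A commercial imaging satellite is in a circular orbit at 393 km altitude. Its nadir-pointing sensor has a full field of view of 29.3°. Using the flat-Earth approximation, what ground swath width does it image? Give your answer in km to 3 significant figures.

Half-angle = 29.3°/2 = 14.65°.
Swath width ≈ 2h·tan(θ/2) = 2 × 393 × tan(14.65°) = 205.5 km.

205 km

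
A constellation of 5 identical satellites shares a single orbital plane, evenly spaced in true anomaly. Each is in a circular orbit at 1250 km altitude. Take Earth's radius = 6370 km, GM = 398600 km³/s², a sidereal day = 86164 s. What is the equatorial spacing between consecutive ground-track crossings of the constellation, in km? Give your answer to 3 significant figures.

Semi-major axis a = 6370 + 1250 = 7620 km. Period T = 2π√(a³/μ) = 2π√(7620³/398600) = 6619.8 s = 110.33 min.
Single-satellite node shift = (6619.8/86164) × 360° = 27.66°.
With 5 satellites evenly phased, successive equator crossings are 27.66/5 = 5.532° apart.
That is 5.532 × 111.2 = 615 km at the equator.

615 km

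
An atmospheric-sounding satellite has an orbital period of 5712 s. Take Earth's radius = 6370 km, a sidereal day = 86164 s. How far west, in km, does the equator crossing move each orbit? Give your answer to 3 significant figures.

2650 km

During one orbit Earth rotates (5712.0 / 86164) × 360° = 23.87°.
At the equator that is 23.87° × (2π·6370/360) km/° = 23.87 × 111.2 = 2653 km.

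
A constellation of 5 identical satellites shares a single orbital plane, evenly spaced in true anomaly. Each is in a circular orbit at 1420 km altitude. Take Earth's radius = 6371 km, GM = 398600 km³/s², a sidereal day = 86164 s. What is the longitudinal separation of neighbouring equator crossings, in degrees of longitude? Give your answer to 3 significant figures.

5.72°

Semi-major axis a = 6371 + 1420 = 7791 km. Period T = 2π√(a³/μ) = 2π√(7791³/398600) = 6843.9 s = 114.06 min.
Single-satellite node shift = (6843.9/86164) × 360° = 28.59°.
With 5 satellites evenly phased, successive equator crossings are 28.59/5 = 5.719° apart.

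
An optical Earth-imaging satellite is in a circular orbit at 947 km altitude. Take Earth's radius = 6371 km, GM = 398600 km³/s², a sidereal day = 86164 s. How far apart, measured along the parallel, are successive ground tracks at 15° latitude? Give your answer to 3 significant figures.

Semi-major axis a = 6371 + 947 = 7318 km. Period T = 2π√(a³/μ) = 2π√(7318³/398600) = 6230.2 s = 103.84 min.
Node shift per orbit = (6230.2/86164) × 360° = 26.03°.
Equatorial spacing = 26.03 × 111.2 km/° = 2894 km.
At 15° latitude, spacing = 2894 × cos(15°) = 2796 km.

2800 km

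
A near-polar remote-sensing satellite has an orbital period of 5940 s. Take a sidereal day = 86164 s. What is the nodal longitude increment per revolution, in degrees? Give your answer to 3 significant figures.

24.8°

During one orbit Earth rotates (5940.0 / 86164) × 360° = 24.82°.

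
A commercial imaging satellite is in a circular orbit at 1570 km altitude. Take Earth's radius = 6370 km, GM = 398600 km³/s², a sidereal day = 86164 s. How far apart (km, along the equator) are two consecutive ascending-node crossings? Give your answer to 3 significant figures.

Semi-major axis a = 6370 + 1570 = 7940 km. Period T = 2π√(a³/μ) = 2π√(7940³/398600) = 7041.1 s = 117.35 min.
During one orbit Earth rotates (7041.1 / 86164) × 360° = 29.42°.
At the equator that is 29.42° × (2π·6370/360) km/° = 29.42 × 111.2 = 3271 km.

3270 km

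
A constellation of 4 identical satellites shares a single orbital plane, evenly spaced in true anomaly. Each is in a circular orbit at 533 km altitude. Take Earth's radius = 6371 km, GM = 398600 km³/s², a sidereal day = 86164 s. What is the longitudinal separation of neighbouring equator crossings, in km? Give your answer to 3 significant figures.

Semi-major axis a = 6371 + 533 = 6904 km. Period T = 2π√(a³/μ) = 2π√(6904³/398600) = 5709.0 s = 95.15 min.
Single-satellite node shift = (5709.0/86164) × 360° = 23.85°.
With 4 satellites evenly phased, successive equator crossings are 23.85/4 = 5.963° apart.
That is 5.963 × 111.2 = 663 km at the equator.

663 km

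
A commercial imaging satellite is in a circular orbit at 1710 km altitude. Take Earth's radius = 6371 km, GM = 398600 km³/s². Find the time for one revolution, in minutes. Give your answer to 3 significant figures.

120 min

Semi-major axis a = 6371 + 1710 = 8081 km. Period T = 2π√(a³/μ) = 2π√(8081³/398600) = 7229.5 s = 120.49 min.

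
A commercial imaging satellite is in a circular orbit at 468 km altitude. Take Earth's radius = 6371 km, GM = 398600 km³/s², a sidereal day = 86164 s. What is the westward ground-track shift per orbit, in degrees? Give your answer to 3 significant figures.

23.5°

Semi-major axis a = 6371 + 468 = 6839 km. Period T = 2π√(a³/μ) = 2π√(6839³/398600) = 5628.6 s = 93.81 min.
During one orbit Earth rotates (5628.6 / 86164) × 360° = 23.52°.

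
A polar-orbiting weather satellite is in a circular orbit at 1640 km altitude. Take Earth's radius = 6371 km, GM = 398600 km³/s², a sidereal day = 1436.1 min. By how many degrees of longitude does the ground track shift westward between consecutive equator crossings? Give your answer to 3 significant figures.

Semi-major axis a = 6371 + 1640 = 8011 km. Period T = 2π√(a³/μ) = 2π√(8011³/398600) = 7135.8 s = 118.93 min.
During one orbit Earth rotates (7135.8 / 86166) × 360° = 29.81°.

29.8°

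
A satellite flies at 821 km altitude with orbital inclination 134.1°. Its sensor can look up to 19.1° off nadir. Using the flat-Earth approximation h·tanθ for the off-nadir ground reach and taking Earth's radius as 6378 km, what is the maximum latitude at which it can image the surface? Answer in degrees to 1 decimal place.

48.5°

Retrograde orbit: the ground track reaches ±(180° − i) = ±(180 − 134.1) = ±45.9°.
Sensor half-swath on the ground ≈ 821·tan(19.1°) = 284 km = 2.55° of latitude.
Maximum observable latitude ≈ 45.9 + 2.55 = 48.5°.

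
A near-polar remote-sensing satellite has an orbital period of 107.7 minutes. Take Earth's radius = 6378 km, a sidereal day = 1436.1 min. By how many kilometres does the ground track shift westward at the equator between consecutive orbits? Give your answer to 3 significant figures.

3010 km

T = 107.7 min = 6462.0 s.
During one orbit Earth rotates (6462.0 / 86166) × 360° = 27.00°.
At the equator that is 27.00° × (2π·6378/360) km/° = 27.00 × 111.3 = 3005 km.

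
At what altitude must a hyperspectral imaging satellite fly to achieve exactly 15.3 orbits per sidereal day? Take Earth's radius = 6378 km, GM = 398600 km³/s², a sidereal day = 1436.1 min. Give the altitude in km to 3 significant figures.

Required period T = 86166 / 15.3 = 5631.8 s.
From T = 2π√(a³/μ): a = (μ T²/4π²)^(1/3) = (398600 × 5631.8² / 4π²)^(1/3) = 6842 km.
Altitude h = a − R = 6842 − 6378 = 464 km.

464 km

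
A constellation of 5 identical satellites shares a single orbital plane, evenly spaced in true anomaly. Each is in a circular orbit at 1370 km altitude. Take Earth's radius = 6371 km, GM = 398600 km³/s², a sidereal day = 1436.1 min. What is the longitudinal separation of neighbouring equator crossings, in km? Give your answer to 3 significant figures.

630 km

Semi-major axis a = 6371 + 1370 = 7741 km. Period T = 2π√(a³/μ) = 2π√(7741³/398600) = 6778.1 s = 112.97 min.
Single-satellite node shift = (6778.1/86166) × 360° = 28.32°.
With 5 satellites evenly phased, successive equator crossings are 28.32/5 = 5.664° apart.
That is 5.664 × 111.2 = 630 km at the equator.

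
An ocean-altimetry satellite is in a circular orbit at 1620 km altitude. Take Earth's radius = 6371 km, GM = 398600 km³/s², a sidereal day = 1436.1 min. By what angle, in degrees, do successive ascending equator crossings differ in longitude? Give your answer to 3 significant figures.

Semi-major axis a = 6371 + 1620 = 7991 km. Period T = 2π√(a³/μ) = 2π√(7991³/398600) = 7109.1 s = 118.48 min.
During one orbit Earth rotates (7109.1 / 86166) × 360° = 29.70°.

29.7°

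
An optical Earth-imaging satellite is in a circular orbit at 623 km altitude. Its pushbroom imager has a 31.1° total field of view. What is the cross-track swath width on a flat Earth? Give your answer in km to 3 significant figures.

Half-angle = 31.1°/2 = 15.55°.
Swath width ≈ 2h·tan(θ/2) = 2 × 623 × tan(15.55°) = 346.7 km.

347 km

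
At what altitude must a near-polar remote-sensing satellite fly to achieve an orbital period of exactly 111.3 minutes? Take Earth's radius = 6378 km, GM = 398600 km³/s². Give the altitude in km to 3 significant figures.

1290 km

T = 111.3 min = 6678.0 s.
From T = 2π√(a³/μ): a = (μ T²/4π²)^(1/3) = (398600 × 6678.0² / 4π²)^(1/3) = 7665 km.
Altitude h = a − R = 7665 − 6378 = 1287 km.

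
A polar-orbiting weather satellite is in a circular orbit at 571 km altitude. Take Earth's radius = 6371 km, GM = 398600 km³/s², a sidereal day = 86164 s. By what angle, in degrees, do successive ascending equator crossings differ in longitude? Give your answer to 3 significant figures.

24.0°

Semi-major axis a = 6371 + 571 = 6942 km. Period T = 2π√(a³/μ) = 2π√(6942³/398600) = 5756.2 s = 95.94 min.
During one orbit Earth rotates (5756.2 / 86164) × 360° = 24.05°.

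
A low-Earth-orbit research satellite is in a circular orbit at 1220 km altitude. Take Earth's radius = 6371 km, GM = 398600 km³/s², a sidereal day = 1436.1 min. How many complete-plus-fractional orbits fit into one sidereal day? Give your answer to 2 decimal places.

13.09

Semi-major axis a = 6371 + 1220 = 7591 km. Period T = 2π√(a³/μ) = 2π√(7591³/398600) = 6582.0 s = 109.70 min.
Orbits per sidereal day = 86166 / 6582.0 = 13.091.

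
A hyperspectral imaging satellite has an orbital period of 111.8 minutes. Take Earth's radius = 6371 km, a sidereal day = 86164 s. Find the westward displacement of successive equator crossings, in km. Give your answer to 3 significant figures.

T = 111.8 min = 6708.0 s.
During one orbit Earth rotates (6708.0 / 86164) × 360° = 28.03°.
At the equator that is 28.03° × (2π·6371/360) km/° = 28.03 × 111.2 = 3116 km.

3120 km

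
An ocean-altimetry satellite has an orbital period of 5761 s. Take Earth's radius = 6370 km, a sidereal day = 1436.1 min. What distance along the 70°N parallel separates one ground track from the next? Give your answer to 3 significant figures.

Node shift per orbit = (5761.0/86166) × 360° = 24.07°.
Equatorial spacing = 24.07 × 111.2 km/° = 2676 km.
At 70° latitude, spacing = 2676 × cos(70°) = 915 km.

915 km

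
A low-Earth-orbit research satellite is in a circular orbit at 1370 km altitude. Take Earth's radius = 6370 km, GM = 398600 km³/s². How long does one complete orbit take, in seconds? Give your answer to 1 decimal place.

6776.8 seconds

Semi-major axis a = 6370 + 1370 = 7740 km. Period T = 2π√(a³/μ) = 2π√(7740³/398600) = 6776.8 s = 112.95 min.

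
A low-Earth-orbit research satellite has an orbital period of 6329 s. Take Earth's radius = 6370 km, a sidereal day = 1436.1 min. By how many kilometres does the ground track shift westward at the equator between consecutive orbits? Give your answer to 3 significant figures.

During one orbit Earth rotates (6329.0 / 86166) × 360° = 26.44°.
At the equator that is 26.44° × (2π·6370/360) km/° = 26.44 × 111.2 = 2940 km.

2940 km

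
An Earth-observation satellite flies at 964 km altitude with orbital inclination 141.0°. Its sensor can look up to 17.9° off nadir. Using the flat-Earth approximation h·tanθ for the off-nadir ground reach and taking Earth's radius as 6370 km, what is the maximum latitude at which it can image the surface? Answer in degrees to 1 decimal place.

Retrograde orbit: the ground track reaches ±(180° − i) = ±(180 − 141.0) = ±39.0°.
Sensor half-swath on the ground ≈ 964·tan(17.9°) = 311 km = 2.80° of latitude.
Maximum observable latitude ≈ 39.0 + 2.80 = 41.8°.

41.8°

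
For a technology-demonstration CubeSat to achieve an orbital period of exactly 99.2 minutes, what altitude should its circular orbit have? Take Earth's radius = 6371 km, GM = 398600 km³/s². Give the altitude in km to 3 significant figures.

728 km

T = 99.2 min = 5952.0 s.
From T = 2π√(a³/μ): a = (μ T²/4π²)^(1/3) = (398600 × 5952.0² / 4π²)^(1/3) = 7099 km.
Altitude h = a − R = 7099 − 6371 = 728 km.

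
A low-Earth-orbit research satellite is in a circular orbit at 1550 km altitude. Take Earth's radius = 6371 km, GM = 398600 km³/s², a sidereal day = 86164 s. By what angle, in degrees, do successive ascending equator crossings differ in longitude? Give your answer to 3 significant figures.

Semi-major axis a = 6371 + 1550 = 7921 km. Period T = 2π√(a³/μ) = 2π√(7921³/398600) = 7015.9 s = 116.93 min.
During one orbit Earth rotates (7015.9 / 86164) × 360° = 29.31°.

29.3°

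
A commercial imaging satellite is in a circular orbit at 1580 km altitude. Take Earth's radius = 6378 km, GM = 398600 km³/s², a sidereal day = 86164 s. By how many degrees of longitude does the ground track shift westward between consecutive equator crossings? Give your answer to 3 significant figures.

29.5°

Semi-major axis a = 6378 + 1580 = 7958 km. Period T = 2π√(a³/μ) = 2π√(7958³/398600) = 7065.1 s = 117.75 min.
During one orbit Earth rotates (7065.1 / 86164) × 360° = 29.52°.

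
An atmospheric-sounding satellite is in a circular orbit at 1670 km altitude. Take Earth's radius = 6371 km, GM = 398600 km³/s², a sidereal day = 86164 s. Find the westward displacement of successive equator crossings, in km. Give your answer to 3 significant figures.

Semi-major axis a = 6371 + 1670 = 8041 km. Period T = 2π√(a³/μ) = 2π√(8041³/398600) = 7175.9 s = 119.60 min.
During one orbit Earth rotates (7175.9 / 86164) × 360° = 29.98°.
At the equator that is 29.98° × (2π·6371/360) km/° = 29.98 × 111.2 = 3334 km.

3330 km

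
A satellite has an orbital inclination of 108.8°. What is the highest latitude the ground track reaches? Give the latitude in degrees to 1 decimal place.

71.2°

Retrograde orbit: the ground track reaches ±(180° − i) = ±(180 − 108.8) = ±71.2°.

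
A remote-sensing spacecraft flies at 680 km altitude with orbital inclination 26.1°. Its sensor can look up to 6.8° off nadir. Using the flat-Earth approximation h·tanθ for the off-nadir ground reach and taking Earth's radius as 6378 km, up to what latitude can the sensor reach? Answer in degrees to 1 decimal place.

For a prograde orbit the ground track reaches latitude ±i = ±26.1°.
Sensor half-swath on the ground ≈ 680·tan(6.8°) = 81 km = 0.73° of latitude.
Maximum observable latitude ≈ 26.1 + 0.73 = 26.8°.

26.8°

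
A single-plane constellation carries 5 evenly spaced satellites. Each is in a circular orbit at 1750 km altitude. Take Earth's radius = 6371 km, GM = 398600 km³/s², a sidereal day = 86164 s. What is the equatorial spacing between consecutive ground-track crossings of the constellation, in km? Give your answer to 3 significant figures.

677 km

Semi-major axis a = 6371 + 1750 = 8121 km. Period T = 2π√(a³/μ) = 2π√(8121³/398600) = 7283.3 s = 121.39 min.
Single-satellite node shift = (7283.3/86164) × 360° = 30.43°.
With 5 satellites evenly phased, successive equator crossings are 30.43/5 = 6.086° apart.
That is 6.086 × 111.2 = 677 km at the equator.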